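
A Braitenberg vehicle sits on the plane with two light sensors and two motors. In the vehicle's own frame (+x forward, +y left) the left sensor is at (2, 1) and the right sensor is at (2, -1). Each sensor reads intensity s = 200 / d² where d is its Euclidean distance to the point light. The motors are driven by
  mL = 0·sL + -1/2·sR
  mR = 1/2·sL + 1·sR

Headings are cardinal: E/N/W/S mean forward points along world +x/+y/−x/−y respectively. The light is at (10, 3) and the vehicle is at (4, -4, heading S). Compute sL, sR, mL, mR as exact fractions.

100/53 20/13 -10/13 1710/689

left sensor world pos  = (5, -6); dL² = 106
right sensor world pos = (3, -6); dR² = 130
sL = 200/106 = 100/53
sR = 200/130 = 20/13
mL = 0·sL + -1/2·sR = -10/13
mR = 1/2·sL + 1·sR = 1710/689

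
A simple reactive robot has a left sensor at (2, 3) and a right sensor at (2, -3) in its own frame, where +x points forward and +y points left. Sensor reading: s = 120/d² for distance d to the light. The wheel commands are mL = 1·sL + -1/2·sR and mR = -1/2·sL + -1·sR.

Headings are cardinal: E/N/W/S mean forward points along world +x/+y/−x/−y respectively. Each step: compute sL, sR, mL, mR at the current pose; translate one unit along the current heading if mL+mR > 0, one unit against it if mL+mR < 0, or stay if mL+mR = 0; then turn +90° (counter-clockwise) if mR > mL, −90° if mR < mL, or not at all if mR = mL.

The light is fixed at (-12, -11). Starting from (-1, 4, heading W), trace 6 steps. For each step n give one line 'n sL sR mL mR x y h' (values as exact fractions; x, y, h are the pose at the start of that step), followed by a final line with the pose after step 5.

0 8/15 8/27 52/135 -76/135 -1 4 W
1 12/37 60/257 1974/9509 -3762/9509 0 4 N
2 24/97 120/317 1788/30749 -15444/30749 0 3 E
3 6/17 15/26 57/884 -333/442 -1 3 S
4 8/15 8/27 52/135 -76/135 -1 4 W
5 12/37 60/257 1974/9509 -3762/9509 0 4 N
final 0 3 E

n=0: pose=(-1,4,W); sL=8/15, sR=8/27; mL=52/135, mR=-76/135; mL+mR=-8/45 → advance -1; mR−mL=-128/135 → turn -1·90°
n=1: pose=(0,4,N); sL=12/37, sR=60/257; mL=1974/9509, mR=-3762/9509; mL+mR=-1788/9509 → advance -1; mR−mL=-5736/9509 → turn -1·90°
n=2: pose=(0,3,E); sL=24/97, sR=120/317; mL=1788/30749, mR=-15444/30749; mL+mR=-13656/30749 → advance -1; mR−mL=-17232/30749 → turn -1·90°
n=3: pose=(-1,3,S); sL=6/17, sR=15/26; mL=57/884, mR=-333/442; mL+mR=-609/884 → advance -1; mR−mL=-723/884 → turn -1·90°
n=4: pose=(-1,4,W); sL=8/15, sR=8/27; mL=52/135, mR=-76/135; mL+mR=-8/45 → advance -1; mR−mL=-128/135 → turn -1·90°
n=5: pose=(0,4,N); sL=12/37, sR=60/257; mL=1974/9509, mR=-3762/9509; mL+mR=-1788/9509 → advance -1; mR−mL=-5736/9509 → turn -1·90°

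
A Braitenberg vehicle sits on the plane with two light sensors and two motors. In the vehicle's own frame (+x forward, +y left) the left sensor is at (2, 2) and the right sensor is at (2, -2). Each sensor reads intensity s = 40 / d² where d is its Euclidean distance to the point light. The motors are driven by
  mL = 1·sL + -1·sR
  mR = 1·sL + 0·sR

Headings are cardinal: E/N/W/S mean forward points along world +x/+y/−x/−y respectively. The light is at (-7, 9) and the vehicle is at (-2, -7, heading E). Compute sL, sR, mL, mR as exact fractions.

8/49 40/373 1024/18277 8/49

left sensor world pos  = (0, -5); dL² = 245
right sensor world pos = (0, -9); dR² = 373
sL = 40/245 = 8/49
sR = 40/373 = 40/373
mL = 1·sL + -1·sR = 1024/18277
mR = 1·sL + 0·sR = 8/49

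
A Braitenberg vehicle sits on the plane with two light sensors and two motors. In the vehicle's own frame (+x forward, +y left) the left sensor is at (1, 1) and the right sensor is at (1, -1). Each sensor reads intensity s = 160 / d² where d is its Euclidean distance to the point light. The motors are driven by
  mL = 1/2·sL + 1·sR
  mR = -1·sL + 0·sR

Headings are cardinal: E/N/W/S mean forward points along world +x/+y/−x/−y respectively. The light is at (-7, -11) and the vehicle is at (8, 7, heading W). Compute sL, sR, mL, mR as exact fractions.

32/97 160/557 24432/54029 -32/97

left sensor world pos  = (7, 6); dL² = 485
right sensor world pos = (7, 8); dR² = 557
sL = 160/485 = 32/97
sR = 160/557 = 160/557
mL = 1/2·sL + 1·sR = 24432/54029
mR = -1·sL + 0·sR = -32/97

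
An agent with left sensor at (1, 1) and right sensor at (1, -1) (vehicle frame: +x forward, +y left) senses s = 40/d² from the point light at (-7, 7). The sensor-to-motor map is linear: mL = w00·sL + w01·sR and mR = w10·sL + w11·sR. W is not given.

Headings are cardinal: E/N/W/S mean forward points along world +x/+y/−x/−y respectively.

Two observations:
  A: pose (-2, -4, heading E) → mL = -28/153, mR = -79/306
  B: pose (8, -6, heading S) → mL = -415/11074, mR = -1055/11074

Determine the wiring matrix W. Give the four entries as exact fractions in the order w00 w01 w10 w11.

obs A: pose=(-2,-4,E) → sL=5/17, sR=2/9, mL=-28/153, mR=-79/306
obs B: pose=(8,-6,S) → sL=10/113, sR=5/49, mL=-415/11074, mR=-1055/11074
sensor matrix S = [[5/17, 2/9], [10/113, 5/49]]; det S = 8765/847161
solve [mL_A; mL_B] = S·[w00; w01] and [mR_A; mR_B] = S·[w10; w11]:
  w00 = -1, w01 = 1/2, w10 = -1/2, w11 = -1/2

-1 1/2 -1/2 -1/2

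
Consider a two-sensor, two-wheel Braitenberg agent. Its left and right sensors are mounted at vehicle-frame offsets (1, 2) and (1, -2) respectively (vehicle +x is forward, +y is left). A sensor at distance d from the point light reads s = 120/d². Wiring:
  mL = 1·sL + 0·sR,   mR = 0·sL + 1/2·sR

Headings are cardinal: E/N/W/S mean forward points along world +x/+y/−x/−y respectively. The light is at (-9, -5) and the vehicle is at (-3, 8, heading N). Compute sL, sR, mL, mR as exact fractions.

30/53 6/13 30/53 3/13

left sensor world pos  = (-5, 9); dL² = 212
right sensor world pos = (-1, 9); dR² = 260
sL = 120/212 = 30/53
sR = 120/260 = 6/13
mL = 1·sL + 0·sR = 30/53
mR = 0·sL + 1/2·sR = 3/13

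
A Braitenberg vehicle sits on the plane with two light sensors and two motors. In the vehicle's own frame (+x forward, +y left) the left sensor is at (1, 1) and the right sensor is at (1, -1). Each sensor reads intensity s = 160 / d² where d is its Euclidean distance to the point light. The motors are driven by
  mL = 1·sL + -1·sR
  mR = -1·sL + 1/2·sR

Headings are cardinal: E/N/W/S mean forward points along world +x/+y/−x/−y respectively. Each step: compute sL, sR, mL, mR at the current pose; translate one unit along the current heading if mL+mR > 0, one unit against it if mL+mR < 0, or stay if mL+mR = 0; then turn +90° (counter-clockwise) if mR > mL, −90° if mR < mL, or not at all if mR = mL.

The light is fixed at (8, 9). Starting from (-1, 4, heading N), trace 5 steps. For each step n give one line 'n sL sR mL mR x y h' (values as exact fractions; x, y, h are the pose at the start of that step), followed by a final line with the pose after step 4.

n=0: pose=(-1,4,N); sL=40/29, sR=2; mL=-18/29, mR=-11/29; mL+mR=-1 → advance -1; mR−mL=7/29 → turn +1·90°
n=1: pose=(-1,3,W); sL=160/149, sR=32/25; mL=-768/3725, mR=-1616/3725; mL+mR=-16/25 → advance -1; mR−mL=-848/3725 → turn -1·90°
n=2: pose=(0,3,N); sL=80/53, sR=80/37; mL=-1280/1961, mR=-840/1961; mL+mR=-40/37 → advance -1; mR−mL=440/1961 → turn +1·90°
n=3: pose=(0,2,W); sL=32/29, sR=160/117; mL=-896/3393, mR=-1424/3393; mL+mR=-80/117 → advance -1; mR−mL=-176/1131 → turn -1·90°
n=4: pose=(1,2,N); sL=8/5, sR=20/9; mL=-28/45, mR=-22/45; mL+mR=-10/9 → advance -1; mR−mL=2/15 → turn +1·90°

0 40/29 2 -18/29 -11/29 -1 4 N
1 160/149 32/25 -768/3725 -1616/3725 -1 3 W
2 80/53 80/37 -1280/1961 -840/1961 0 3 N
3 32/29 160/117 -896/3393 -1424/3393 0 2 W
4 8/5 20/9 -28/45 -22/45 1 2 N
final 1 1 W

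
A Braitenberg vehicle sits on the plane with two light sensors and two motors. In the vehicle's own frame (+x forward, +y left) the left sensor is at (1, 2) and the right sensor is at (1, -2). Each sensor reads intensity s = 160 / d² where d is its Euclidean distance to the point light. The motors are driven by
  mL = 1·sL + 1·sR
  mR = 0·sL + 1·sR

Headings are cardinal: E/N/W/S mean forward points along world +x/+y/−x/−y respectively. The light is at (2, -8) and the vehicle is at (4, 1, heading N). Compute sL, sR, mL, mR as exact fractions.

left sensor world pos  = (2, 2); dL² = 100
right sensor world pos = (6, 2); dR² = 116
sL = 160/100 = 8/5
sR = 160/116 = 40/29
mL = 1·sL + 1·sR = 432/145
mR = 0·sL + 1·sR = 40/29

8/5 40/29 432/145 40/29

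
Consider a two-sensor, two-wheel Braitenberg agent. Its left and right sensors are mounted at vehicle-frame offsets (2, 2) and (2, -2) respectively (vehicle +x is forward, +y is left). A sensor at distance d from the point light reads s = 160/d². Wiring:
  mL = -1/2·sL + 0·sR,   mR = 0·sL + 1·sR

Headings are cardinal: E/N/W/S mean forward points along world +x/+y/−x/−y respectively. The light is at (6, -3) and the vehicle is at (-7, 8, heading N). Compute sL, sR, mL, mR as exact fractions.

left sensor world pos  = (-9, 10); dL² = 394
right sensor world pos = (-5, 10); dR² = 290
sL = 160/394 = 80/197
sR = 160/290 = 16/29
mL = -1/2·sL + 0·sR = -40/197
mR = 0·sL + 1·sR = 16/29

80/197 16/29 -40/197 16/29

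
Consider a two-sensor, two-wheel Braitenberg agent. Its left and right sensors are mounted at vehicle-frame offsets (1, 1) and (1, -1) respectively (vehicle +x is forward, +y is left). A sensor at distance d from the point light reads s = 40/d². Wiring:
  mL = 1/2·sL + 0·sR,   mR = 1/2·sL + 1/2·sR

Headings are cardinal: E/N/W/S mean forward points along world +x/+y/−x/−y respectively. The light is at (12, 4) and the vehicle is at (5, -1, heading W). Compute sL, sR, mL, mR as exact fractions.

2/5 1/2 1/5 9/20

left sensor world pos  = (4, -2); dL² = 100
right sensor world pos = (4, 0); dR² = 80
sL = 40/100 = 2/5
sR = 40/80 = 1/2
mL = 1/2·sL + 0·sR = 1/5
mR = 1/2·sL + 1/2·sR = 9/20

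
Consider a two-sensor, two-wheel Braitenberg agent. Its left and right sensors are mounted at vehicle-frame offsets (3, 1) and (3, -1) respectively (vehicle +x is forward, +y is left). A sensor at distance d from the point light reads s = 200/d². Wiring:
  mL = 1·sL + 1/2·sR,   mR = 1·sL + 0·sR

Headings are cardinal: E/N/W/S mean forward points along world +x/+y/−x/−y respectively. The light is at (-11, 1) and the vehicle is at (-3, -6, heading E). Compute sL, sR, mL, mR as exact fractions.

200/157 40/37 10540/5809 200/157

left sensor world pos  = (0, -5); dL² = 157
right sensor world pos = (0, -7); dR² = 185
sL = 200/157 = 200/157
sR = 200/185 = 40/37
mL = 1·sL + 1/2·sR = 10540/5809
mR = 1·sL + 0·sR = 200/157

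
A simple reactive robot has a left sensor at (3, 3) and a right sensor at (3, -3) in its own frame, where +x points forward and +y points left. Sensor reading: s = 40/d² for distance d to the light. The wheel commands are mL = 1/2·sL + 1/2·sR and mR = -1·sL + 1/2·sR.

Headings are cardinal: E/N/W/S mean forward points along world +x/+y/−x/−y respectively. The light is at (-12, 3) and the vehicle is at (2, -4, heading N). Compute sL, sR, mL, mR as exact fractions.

40/137 8/61 1768/8357 -1892/8357

left sensor world pos  = (-1, -1); dL² = 137
right sensor world pos = (5, -1); dR² = 305
sL = 40/137 = 40/137
sR = 40/305 = 8/61
mL = 1/2·sL + 1/2·sR = 1768/8357
mR = -1·sL + 1/2·sR = -1892/8357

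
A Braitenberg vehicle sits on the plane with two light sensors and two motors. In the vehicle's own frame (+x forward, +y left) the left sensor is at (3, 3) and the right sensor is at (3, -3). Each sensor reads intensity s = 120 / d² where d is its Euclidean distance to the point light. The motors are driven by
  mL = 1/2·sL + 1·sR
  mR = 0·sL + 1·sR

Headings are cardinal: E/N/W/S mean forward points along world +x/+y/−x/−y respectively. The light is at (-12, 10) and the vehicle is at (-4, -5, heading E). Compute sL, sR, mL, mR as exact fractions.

left sensor world pos  = (-1, -2); dL² = 265
right sensor world pos = (-1, -8); dR² = 445
sL = 120/265 = 24/53
sR = 120/445 = 24/89
mL = 1/2·sL + 1·sR = 2340/4717
mR = 0·sL + 1·sR = 24/89

24/53 24/89 2340/4717 24/89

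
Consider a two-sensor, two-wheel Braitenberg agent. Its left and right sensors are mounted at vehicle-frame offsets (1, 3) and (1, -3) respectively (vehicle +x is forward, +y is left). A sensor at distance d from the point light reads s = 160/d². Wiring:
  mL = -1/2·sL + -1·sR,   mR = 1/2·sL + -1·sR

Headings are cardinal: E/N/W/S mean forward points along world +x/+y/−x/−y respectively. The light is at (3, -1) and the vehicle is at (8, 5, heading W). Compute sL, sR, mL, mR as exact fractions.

left sensor world pos  = (7, 2); dL² = 25
right sensor world pos = (7, 8); dR² = 97
sL = 160/25 = 32/5
sR = 160/97 = 160/97
mL = -1/2·sL + -1·sR = -2352/485
mR = 1/2·sL + -1·sR = 752/485

32/5 160/97 -2352/485 752/485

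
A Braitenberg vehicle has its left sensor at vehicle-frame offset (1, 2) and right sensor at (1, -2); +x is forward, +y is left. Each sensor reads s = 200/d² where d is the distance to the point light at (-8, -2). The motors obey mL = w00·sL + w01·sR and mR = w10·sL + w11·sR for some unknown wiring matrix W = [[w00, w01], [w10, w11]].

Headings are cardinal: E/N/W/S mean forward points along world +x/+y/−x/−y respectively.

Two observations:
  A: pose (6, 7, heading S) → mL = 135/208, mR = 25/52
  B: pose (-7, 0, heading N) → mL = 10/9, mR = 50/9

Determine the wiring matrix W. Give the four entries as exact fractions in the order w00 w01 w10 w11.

-1/2 1 0 1/2

obs A: pose=(6,7,S) → sL=5/8, sR=25/26, mL=135/208, mR=25/52
obs B: pose=(-7,0,N) → sL=20, sR=100/9, mL=10/9, mR=50/9
sensor matrix S = [[5/8, 25/26], [20, 100/9]]; det S = -2875/234
solve [mL_A; mL_B] = S·[w00; w01] and [mR_A; mR_B] = S·[w10; w11]:
  w00 = -1/2, w01 = 1, w10 = 0, w11 = 1/2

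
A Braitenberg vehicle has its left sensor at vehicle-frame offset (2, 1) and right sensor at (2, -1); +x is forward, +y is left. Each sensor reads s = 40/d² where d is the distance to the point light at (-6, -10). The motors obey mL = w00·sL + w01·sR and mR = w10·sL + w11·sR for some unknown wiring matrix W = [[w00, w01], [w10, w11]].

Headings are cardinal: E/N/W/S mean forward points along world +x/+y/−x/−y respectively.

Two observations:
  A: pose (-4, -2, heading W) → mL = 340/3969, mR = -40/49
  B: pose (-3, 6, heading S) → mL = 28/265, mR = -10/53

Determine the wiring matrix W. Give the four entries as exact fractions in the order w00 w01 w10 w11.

-1/2 1 -1 0

obs A: pose=(-4,-2,W) → sL=40/49, sR=40/81, mL=340/3969, mR=-40/49
obs B: pose=(-3,6,S) → sL=10/53, sR=1/5, mL=28/265, mR=-10/53
sensor matrix S = [[40/49, 40/81], [10/53, 1/5]]; det S = 14744/210357
solve [mL_A; mL_B] = S·[w00; w01] and [mR_A; mR_B] = S·[w10; w11]:
  w00 = -1/2, w01 = 1, w10 = -1, w11 = 0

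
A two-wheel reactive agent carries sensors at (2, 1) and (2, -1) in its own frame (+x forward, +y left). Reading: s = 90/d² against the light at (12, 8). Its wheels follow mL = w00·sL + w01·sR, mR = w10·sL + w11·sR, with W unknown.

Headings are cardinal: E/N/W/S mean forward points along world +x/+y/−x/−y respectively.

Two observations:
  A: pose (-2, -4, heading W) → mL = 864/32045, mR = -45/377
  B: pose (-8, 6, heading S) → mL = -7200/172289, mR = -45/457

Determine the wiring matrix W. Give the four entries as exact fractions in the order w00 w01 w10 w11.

obs A: pose=(-2,-4,W) → sL=18/85, sR=90/377, mL=864/32045, mR=-45/377
obs B: pose=(-8,6,S) → sL=90/377, sR=90/457, mL=-7200/172289, mR=-45/457
sensor matrix S = [[18/85, 90/377], [90/377, 90/457]]; det S = -16879104/1104200201
solve [mL_A; mL_B] = S·[w00; w01] and [mR_A; mR_B] = S·[w10; w11]:
  w00 = -1, w01 = 1, w10 = 0, w11 = -1/2

-1 1 0 -1/2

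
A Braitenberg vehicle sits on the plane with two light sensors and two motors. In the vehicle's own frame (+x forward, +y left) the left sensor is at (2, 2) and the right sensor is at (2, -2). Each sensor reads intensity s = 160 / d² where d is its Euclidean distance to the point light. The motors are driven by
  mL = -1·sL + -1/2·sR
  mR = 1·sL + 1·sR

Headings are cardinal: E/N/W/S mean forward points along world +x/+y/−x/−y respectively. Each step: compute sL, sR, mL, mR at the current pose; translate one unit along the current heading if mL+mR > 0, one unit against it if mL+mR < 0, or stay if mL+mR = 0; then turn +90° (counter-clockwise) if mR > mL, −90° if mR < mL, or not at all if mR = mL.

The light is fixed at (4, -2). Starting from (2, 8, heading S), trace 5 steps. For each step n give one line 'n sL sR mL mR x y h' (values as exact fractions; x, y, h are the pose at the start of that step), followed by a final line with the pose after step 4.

0 5/2 2 -7/2 9/2 2 8 S
1 160/121 160/49 -17520/5929 27200/5929 2 7 E
2 16/13 80/61 -1496/793 2016/793 3 7 N
3 160/73 160/153 -30320/11169 36160/11169 3 8 W
4 5/2 2 -7/2 9/2 2 8 S
final 2 7 E

n=0: pose=(2,8,S); sL=5/2, sR=2; mL=-7/2, mR=9/2; mL+mR=1 → advance +1; mR−mL=8 → turn +1·90°
n=1: pose=(2,7,E); sL=160/121, sR=160/49; mL=-17520/5929, mR=27200/5929; mL+mR=80/49 → advance +1; mR−mL=44720/5929 → turn +1·90°
n=2: pose=(3,7,N); sL=16/13, sR=80/61; mL=-1496/793, mR=2016/793; mL+mR=40/61 → advance +1; mR−mL=3512/793 → turn +1·90°
n=3: pose=(3,8,W); sL=160/73, sR=160/153; mL=-30320/11169, mR=36160/11169; mL+mR=80/153 → advance +1; mR−mL=22160/3723 → turn +1·90°
n=4: pose=(2,8,S); sL=5/2, sR=2; mL=-7/2, mR=9/2; mL+mR=1 → advance +1; mR−mL=8 → turn +1·90°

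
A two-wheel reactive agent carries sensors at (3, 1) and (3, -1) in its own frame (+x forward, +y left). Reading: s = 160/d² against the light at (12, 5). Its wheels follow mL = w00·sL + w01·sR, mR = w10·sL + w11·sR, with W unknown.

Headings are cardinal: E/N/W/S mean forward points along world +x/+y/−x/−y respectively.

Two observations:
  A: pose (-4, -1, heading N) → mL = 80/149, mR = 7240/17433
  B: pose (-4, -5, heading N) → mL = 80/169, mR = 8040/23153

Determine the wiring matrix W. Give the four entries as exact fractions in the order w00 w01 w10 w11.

obs A: pose=(-4,-1,N) → sL=80/149, sR=80/117, mL=80/149, mR=7240/17433
obs B: pose=(-4,-5,N) → sL=80/169, sR=80/137, mL=80/169, mR=8040/23153
sensor matrix S = [[80/149, 80/117], [80/169, 80/137]]; det S = -4096000/403626249
solve [mL_A; mL_B] = S·[w00; w01] and [mR_A; mR_B] = S·[w10; w11]:
  w00 = 1, w01 = 0, w10 = -1/2, w11 = 1

1 0 -1/2 1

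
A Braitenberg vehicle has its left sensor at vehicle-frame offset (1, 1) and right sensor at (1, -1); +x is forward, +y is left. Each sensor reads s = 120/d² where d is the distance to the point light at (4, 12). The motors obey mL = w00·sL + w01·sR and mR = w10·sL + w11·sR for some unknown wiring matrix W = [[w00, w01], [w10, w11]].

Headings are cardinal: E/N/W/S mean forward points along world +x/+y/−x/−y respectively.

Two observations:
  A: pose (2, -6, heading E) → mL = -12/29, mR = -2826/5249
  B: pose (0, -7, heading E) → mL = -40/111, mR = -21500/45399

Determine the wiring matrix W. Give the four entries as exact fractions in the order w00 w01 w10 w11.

obs A: pose=(2,-6,E) → sL=12/29, sR=60/181, mL=-12/29, mR=-2826/5249
obs B: pose=(0,-7,E) → sL=40/111, sR=120/409, mL=-40/111, mR=-21500/45399
sensor matrix S = [[12/29, 60/181], [40/111, 120/409]]; det S = 154880/79433117
solve [mL_A; mL_B] = S·[w00; w01] and [mR_A; mR_B] = S·[w10; w11]:
  w00 = -1, w01 = 0, w10 = -1/2, w11 = -1

-1 0 -1/2 -1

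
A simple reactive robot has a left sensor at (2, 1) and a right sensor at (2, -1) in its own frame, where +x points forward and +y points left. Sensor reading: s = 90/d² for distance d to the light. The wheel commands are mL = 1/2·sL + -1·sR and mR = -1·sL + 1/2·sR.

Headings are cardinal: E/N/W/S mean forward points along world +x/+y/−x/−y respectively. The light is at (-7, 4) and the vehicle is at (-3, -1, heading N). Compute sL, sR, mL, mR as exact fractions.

5 45/17 -5/34 -125/34

left sensor world pos  = (-4, 1); dL² = 18
right sensor world pos = (-2, 1); dR² = 34
sL = 90/18 = 5
sR = 90/34 = 45/17
mL = 1/2·sL + -1·sR = -5/34
mR = -1·sL + 1/2·sR = -125/34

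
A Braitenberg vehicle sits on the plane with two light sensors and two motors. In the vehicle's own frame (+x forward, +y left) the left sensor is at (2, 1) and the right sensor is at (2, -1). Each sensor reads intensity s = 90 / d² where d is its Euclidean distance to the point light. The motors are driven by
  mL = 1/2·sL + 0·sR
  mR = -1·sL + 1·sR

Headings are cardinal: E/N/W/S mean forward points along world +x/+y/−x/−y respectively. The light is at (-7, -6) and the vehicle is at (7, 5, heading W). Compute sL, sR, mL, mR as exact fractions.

45/122 5/16 45/244 -55/976

left sensor world pos  = (5, 4); dL² = 244
right sensor world pos = (5, 6); dR² = 288
sL = 90/244 = 45/122
sR = 90/288 = 5/16
mL = 1/2·sL + 0·sR = 45/244
mR = -1·sL + 1·sR = -55/976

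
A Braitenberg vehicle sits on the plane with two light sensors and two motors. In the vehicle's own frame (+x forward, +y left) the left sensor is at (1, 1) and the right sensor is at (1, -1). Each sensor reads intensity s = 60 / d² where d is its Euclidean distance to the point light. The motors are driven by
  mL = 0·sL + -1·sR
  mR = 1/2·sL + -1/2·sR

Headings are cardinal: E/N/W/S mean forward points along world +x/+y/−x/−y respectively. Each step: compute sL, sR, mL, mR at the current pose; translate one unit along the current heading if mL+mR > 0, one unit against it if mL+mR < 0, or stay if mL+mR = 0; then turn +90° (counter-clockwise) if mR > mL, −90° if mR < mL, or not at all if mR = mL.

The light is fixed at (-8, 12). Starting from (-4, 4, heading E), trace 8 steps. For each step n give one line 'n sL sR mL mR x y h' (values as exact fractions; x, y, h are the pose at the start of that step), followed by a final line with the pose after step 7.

n=0: pose=(-4,4,E); sL=30/37, sR=30/53; mL=-30/53, mR=240/1961; mL+mR=-870/1961 → advance -1; mR−mL=1350/1961 → turn +1·90°
n=1: pose=(-5,4,N); sL=60/53, sR=12/13; mL=-12/13, mR=72/689; mL+mR=-564/689 → advance -1; mR−mL=708/689 → turn +1·90°
n=2: pose=(-5,3,W); sL=15/26, sR=15/17; mL=-15/17, mR=-135/884; mL+mR=-915/884 → advance -1; mR−mL=645/884 → turn +1·90°
n=3: pose=(-4,3,S); sL=12/25, sR=60/109; mL=-60/109, mR=-96/2725; mL+mR=-1596/2725 → advance -1; mR−mL=1404/2725 → turn +1·90°
n=4: pose=(-4,4,E); sL=30/37, sR=30/53; mL=-30/53, mR=240/1961; mL+mR=-870/1961 → advance -1; mR−mL=1350/1961 → turn +1·90°
n=5: pose=(-5,4,N); sL=60/53, sR=12/13; mL=-12/13, mR=72/689; mL+mR=-564/689 → advance -1; mR−mL=708/689 → turn +1·90°
n=6: pose=(-5,3,W); sL=15/26, sR=15/17; mL=-15/17, mR=-135/884; mL+mR=-915/884 → advance -1; mR−mL=645/884 → turn +1·90°
n=7: pose=(-4,3,S); sL=12/25, sR=60/109; mL=-60/109, mR=-96/2725; mL+mR=-1596/2725 → advance -1; mR−mL=1404/2725 → turn +1·90°

0 30/37 30/53 -30/53 240/1961 -4 4 E
1 60/53 12/13 -12/13 72/689 -5 4 N
2 15/26 15/17 -15/17 -135/884 -5 3 W
3 12/25 60/109 -60/109 -96/2725 -4 3 S
4 30/37 30/53 -30/53 240/1961 -4 4 E
5 60/53 12/13 -12/13 72/689 -5 4 N
6 15/26 15/17 -15/17 -135/884 -5 3 W
7 12/25 60/109 -60/109 -96/2725 -4 3 S
final -4 4 E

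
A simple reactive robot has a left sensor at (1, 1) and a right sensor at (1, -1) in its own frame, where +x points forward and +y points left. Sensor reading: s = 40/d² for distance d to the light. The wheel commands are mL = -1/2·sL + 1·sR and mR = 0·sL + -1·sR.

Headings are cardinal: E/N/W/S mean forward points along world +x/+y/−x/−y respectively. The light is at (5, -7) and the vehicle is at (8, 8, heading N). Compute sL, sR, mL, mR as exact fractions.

left sensor world pos  = (7, 9); dL² = 260
right sensor world pos = (9, 9); dR² = 272
sL = 40/260 = 2/13
sR = 40/272 = 5/34
mL = -1/2·sL + 1·sR = 31/442
mR = 0·sL + -1·sR = -5/34

2/13 5/34 31/442 -5/34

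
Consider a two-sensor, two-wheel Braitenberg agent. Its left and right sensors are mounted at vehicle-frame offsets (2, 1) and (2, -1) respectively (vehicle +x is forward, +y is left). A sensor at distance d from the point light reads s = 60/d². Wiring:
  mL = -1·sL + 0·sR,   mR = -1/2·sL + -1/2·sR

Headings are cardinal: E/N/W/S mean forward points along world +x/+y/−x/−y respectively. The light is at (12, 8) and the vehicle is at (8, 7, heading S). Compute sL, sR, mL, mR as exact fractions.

left sensor world pos  = (9, 5); dL² = 18
right sensor world pos = (7, 5); dR² = 34
sL = 60/18 = 10/3
sR = 60/34 = 30/17
mL = -1·sL + 0·sR = -10/3
mR = -1/2·sL + -1/2·sR = -130/51

10/3 30/17 -10/3 -130/51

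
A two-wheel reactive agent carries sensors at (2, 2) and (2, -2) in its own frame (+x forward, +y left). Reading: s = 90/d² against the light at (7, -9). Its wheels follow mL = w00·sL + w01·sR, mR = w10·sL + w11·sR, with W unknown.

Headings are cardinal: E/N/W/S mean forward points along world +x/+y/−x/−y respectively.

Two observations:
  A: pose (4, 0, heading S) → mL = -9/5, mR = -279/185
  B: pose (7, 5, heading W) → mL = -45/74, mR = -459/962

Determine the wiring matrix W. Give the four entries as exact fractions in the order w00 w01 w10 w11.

obs A: pose=(4,0,S) → sL=9/5, sR=45/37, mL=-9/5, mR=-279/185
obs B: pose=(7,5,W) → sL=45/74, sR=9/26, mL=-45/74, mR=-459/962
sensor matrix S = [[9/5, 45/37], [45/74, 9/26]]; det S = -10368/88985
solve [mL_A; mL_B] = S·[w00; w01] and [mR_A; mR_B] = S·[w10; w11]:
  w00 = -1, w01 = 0, w10 = -1/2, w11 = -1/2

-1 0 -1/2 -1/2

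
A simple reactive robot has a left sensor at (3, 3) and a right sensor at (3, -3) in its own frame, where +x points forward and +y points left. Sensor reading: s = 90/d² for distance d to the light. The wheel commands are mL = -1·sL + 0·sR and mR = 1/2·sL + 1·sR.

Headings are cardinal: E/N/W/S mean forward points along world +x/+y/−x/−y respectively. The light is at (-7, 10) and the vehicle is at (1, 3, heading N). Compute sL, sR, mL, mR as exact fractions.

left sensor world pos  = (-2, 6); dL² = 41
right sensor world pos = (4, 6); dR² = 137
sL = 90/41 = 90/41
sR = 90/137 = 90/137
mL = -1·sL + 0·sR = -90/41
mR = 1/2·sL + 1·sR = 9855/5617

90/41 90/137 -90/41 9855/5617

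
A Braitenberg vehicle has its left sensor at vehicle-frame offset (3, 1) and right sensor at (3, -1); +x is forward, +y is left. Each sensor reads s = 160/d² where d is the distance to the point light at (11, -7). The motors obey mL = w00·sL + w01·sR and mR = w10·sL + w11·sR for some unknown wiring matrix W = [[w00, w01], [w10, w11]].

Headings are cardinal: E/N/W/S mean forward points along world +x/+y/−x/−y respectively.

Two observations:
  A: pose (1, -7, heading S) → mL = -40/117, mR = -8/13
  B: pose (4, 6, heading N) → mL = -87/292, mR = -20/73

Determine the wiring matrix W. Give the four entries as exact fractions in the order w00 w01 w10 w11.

obs A: pose=(1,-7,S) → sL=16/9, sR=16/13, mL=-40/117, mR=-8/13
obs B: pose=(4,6,N) → sL=1/2, sR=40/73, mL=-87/292, mR=-20/73
sensor matrix S = [[16/9, 16/13], [1/2, 40/73]]; det S = 3064/8541
solve [mL_A; mL_B] = S·[w00; w01] and [mR_A; mR_B] = S·[w10; w11]:
  w00 = 1/2, w01 = -1, w10 = 0, w11 = -1/2

1/2 -1 0 -1/2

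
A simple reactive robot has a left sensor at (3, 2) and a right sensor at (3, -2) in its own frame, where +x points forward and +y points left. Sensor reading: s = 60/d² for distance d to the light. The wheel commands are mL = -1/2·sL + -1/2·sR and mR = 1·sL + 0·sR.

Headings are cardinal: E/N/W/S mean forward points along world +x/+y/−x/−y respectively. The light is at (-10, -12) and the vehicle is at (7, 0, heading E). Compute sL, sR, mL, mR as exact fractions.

left sensor world pos  = (10, 2); dL² = 596
right sensor world pos = (10, -2); dR² = 500
sL = 60/596 = 15/149
sR = 60/500 = 3/25
mL = -1/2·sL + -1/2·sR = -411/3725
mR = 1·sL + 0·sR = 15/149

15/149 3/25 -411/3725 15/149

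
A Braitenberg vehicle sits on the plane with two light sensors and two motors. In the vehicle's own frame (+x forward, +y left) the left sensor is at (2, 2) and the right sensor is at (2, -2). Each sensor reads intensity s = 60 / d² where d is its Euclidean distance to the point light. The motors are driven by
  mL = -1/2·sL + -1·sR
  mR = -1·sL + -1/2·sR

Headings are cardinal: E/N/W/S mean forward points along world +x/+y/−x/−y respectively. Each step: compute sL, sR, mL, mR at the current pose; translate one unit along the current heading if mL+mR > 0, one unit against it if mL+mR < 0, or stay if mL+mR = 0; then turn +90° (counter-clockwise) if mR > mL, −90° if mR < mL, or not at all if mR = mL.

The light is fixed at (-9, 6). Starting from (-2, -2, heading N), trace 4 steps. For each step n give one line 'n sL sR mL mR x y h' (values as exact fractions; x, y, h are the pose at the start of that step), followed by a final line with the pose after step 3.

n=0: pose=(-2,-2,N); sL=60/61, sR=20/39; mL=-2390/2379, mR=-2950/2379; mL+mR=-1780/793 → advance -1; mR−mL=-560/2379 → turn -1·90°
n=1: pose=(-2,-3,E); sL=6/13, sR=30/101; mL=-693/1313, mR=-801/1313; mL+mR=-1494/1313 → advance -1; mR−mL=-108/1313 → turn -1·90°
n=2: pose=(-3,-3,S); sL=12/37, sR=60/137; mL=-3042/5069, mR=-2754/5069; mL+mR=-5796/5069 → advance -1; mR−mL=288/5069 → turn +1·90°
n=3: pose=(-3,-2,E); sL=3/5, sR=15/41; mL=-273/410, mR=-321/410; mL+mR=-297/205 → advance -1; mR−mL=-24/205 → turn -1·90°

0 60/61 20/39 -2390/2379 -2950/2379 -2 -2 N
1 6/13 30/101 -693/1313 -801/1313 -2 -3 E
2 12/37 60/137 -3042/5069 -2754/5069 -3 -3 S
3 3/5 15/41 -273/410 -321/410 -3 -2 E
final -4 -2 S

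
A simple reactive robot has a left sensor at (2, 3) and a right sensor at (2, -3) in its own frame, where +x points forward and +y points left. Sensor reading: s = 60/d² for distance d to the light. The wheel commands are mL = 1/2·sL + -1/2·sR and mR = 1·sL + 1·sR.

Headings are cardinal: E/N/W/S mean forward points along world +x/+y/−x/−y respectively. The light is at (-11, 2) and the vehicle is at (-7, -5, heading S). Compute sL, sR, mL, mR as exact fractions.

6/13 30/41 -72/533 636/533

left sensor world pos  = (-4, -7); dL² = 130
right sensor world pos = (-10, -7); dR² = 82
sL = 60/130 = 6/13
sR = 60/82 = 30/41
mL = 1/2·sL + -1/2·sR = -72/533
mR = 1·sL + 1·sR = 636/533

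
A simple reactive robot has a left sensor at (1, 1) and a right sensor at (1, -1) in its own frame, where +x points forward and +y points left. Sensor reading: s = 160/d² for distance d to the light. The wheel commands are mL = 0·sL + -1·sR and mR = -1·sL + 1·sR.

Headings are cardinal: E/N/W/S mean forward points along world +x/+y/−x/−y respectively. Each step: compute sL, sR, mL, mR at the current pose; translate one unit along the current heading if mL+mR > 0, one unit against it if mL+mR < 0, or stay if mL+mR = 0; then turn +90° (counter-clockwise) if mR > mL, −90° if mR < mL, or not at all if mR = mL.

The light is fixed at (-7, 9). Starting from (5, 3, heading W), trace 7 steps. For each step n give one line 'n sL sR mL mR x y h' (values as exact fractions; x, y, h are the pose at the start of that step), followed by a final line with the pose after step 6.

0 16/17 80/73 -80/73 192/1241 5 3 W
1 32/49 160/193 -160/193 1664/9457 6 3 S
2 40/53 20/29 -20/29 -100/1537 6 4 E
3 160/137 32/37 -32/37 -1536/5069 5 4 N
4 16/17 80/73 -80/73 192/1241 5 3 W
5 32/49 160/193 -160/193 1664/9457 6 3 S
6 40/53 20/29 -20/29 -100/1537 6 4 E
final 5 4 N

n=0: pose=(5,3,W); sL=16/17, sR=80/73; mL=-80/73, mR=192/1241; mL+mR=-16/17 → advance -1; mR−mL=1552/1241 → turn +1·90°
n=1: pose=(6,3,S); sL=32/49, sR=160/193; mL=-160/193, mR=1664/9457; mL+mR=-32/49 → advance -1; mR−mL=9504/9457 → turn +1·90°
n=2: pose=(6,4,E); sL=40/53, sR=20/29; mL=-20/29, mR=-100/1537; mL+mR=-40/53 → advance -1; mR−mL=960/1537 → turn +1·90°
n=3: pose=(5,4,N); sL=160/137, sR=32/37; mL=-32/37, mR=-1536/5069; mL+mR=-160/137 → advance -1; mR−mL=2848/5069 → turn +1·90°
n=4: pose=(5,3,W); sL=16/17, sR=80/73; mL=-80/73, mR=192/1241; mL+mR=-16/17 → advance -1; mR−mL=1552/1241 → turn +1·90°
n=5: pose=(6,3,S); sL=32/49, sR=160/193; mL=-160/193, mR=1664/9457; mL+mR=-32/49 → advance -1; mR−mL=9504/9457 → turn +1·90°
n=6: pose=(6,4,E); sL=40/53, sR=20/29; mL=-20/29, mR=-100/1537; mL+mR=-40/53 → advance -1; mR−mL=960/1537 → turn +1·90°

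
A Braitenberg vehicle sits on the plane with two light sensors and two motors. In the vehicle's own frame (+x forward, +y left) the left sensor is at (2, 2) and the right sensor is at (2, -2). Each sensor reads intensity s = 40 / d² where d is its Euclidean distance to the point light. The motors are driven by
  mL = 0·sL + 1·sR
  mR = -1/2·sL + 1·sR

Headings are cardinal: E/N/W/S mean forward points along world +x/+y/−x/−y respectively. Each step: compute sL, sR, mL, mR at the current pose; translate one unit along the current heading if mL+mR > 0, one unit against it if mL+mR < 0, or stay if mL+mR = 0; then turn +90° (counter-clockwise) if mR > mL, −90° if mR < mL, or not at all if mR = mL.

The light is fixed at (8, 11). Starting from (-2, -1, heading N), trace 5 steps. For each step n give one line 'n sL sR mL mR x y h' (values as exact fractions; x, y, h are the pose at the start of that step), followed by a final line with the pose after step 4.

n=0: pose=(-2,-1,N); sL=10/61, sR=10/41; mL=10/41, mR=405/2501; mL+mR=1015/2501 → advance +1; mR−mL=-5/61 → turn -1·90°
n=1: pose=(-2,0,E); sL=8/29, sR=40/233; mL=40/233, mR=228/6757; mL+mR=1388/6757 → advance +1; mR−mL=-4/29 → turn -1·90°
n=2: pose=(-1,0,S); sL=20/109, sR=4/29; mL=4/29, mR=146/3161; mL+mR=582/3161 → advance +1; mR−mL=-10/109 → turn -1·90°
n=3: pose=(-1,-1,W); sL=40/317, sR=40/221; mL=40/221, mR=8260/70057; mL+mR=20940/70057 → advance +1; mR−mL=-20/317 → turn -1·90°
n=4: pose=(-2,-1,N); sL=10/61, sR=10/41; mL=10/41, mR=405/2501; mL+mR=1015/2501 → advance +1; mR−mL=-5/61 → turn -1·90°

0 10/61 10/41 10/41 405/2501 -2 -1 N
1 8/29 40/233 40/233 228/6757 -2 0 E
2 20/109 4/29 4/29 146/3161 -1 0 S
3 40/317 40/221 40/221 8260/70057 -1 -1 W
4 10/61 10/41 10/41 405/2501 -2 -1 N
final -2 0 E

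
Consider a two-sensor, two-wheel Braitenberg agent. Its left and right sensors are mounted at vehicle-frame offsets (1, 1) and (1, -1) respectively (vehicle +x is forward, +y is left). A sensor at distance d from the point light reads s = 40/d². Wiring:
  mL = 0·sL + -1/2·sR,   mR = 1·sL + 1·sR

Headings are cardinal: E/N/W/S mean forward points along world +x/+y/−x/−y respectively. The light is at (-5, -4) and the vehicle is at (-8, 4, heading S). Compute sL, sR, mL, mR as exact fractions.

40/53 8/13 -4/13 944/689

left sensor world pos  = (-7, 3); dL² = 53
right sensor world pos = (-9, 3); dR² = 65
sL = 40/53 = 40/53
sR = 40/65 = 8/13
mL = 0·sL + -1/2·sR = -4/13
mR = 1·sL + 1·sR = 944/689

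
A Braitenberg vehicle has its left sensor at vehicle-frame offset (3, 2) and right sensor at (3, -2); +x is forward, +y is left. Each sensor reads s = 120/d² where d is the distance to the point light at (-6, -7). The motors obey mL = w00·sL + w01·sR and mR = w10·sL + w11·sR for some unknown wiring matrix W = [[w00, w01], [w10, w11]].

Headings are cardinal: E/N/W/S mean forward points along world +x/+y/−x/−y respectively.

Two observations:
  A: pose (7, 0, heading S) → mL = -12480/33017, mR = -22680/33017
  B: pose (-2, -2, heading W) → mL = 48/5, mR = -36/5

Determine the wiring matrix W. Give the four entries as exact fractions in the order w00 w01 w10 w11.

obs A: pose=(7,0,S) → sL=120/241, sR=120/137, mL=-12480/33017, mR=-22680/33017
obs B: pose=(-2,-2,W) → sL=12, sR=12/5, mL=48/5, mR=-36/5
sensor matrix S = [[120/241, 120/137], [12, 12/5]]; det S = -307584/33017
solve [mL_A; mL_B] = S·[w00; w01] and [mR_A; mR_B] = S·[w10; w11]:
  w00 = 1, w01 = -1, w10 = -1/2, w11 = -1/2

1 -1 -1/2 -1/2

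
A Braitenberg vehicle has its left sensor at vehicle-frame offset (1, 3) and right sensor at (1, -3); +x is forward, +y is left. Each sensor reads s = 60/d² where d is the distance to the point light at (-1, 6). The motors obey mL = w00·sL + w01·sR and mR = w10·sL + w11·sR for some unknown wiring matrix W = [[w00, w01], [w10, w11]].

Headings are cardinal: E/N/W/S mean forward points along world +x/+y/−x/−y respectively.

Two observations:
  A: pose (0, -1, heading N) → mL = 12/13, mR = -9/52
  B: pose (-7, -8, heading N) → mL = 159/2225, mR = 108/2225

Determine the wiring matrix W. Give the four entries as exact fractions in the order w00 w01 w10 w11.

1 -1/2 -1/2 1/2

obs A: pose=(0,-1,N) → sL=3/2, sR=15/13, mL=12/13, mR=-9/52
obs B: pose=(-7,-8,N) → sL=6/25, sR=30/89, mL=159/2225, mR=108/2225
sensor matrix S = [[3/2, 15/13], [6/25, 30/89]]; det S = 1323/5785
solve [mL_A; mL_B] = S·[w00; w01] and [mR_A; mR_B] = S·[w10; w11]:
  w00 = 1, w01 = -1/2, w10 = -1/2, w11 = 1/2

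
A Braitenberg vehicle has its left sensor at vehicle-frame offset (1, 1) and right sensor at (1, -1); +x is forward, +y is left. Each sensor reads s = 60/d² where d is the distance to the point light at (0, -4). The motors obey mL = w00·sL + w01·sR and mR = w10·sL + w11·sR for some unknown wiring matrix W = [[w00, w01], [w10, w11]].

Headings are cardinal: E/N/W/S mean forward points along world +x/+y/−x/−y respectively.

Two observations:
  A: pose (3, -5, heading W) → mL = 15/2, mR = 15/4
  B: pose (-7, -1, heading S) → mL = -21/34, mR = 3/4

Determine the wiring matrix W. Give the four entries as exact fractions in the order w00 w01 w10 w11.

obs A: pose=(3,-5,W) → sL=15/2, sR=15, mL=15/2, mR=15/4
obs B: pose=(-7,-1,S) → sL=3/2, sR=15/17, mL=-21/34, mR=3/4
sensor matrix S = [[15/2, 15], [3/2, 15/17]]; det S = -270/17
solve [mL_A; mL_B] = S·[w00; w01] and [mR_A; mR_B] = S·[w10; w11]:
  w00 = -1, w01 = 1, w10 = 1/2, w11 = 0

-1 1 1/2 0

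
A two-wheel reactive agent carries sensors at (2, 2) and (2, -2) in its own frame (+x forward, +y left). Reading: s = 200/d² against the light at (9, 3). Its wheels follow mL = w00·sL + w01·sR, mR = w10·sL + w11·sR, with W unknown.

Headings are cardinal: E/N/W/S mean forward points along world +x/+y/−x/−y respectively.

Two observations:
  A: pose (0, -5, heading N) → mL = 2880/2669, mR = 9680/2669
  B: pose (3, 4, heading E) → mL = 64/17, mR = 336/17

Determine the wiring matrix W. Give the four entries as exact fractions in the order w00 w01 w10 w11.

-1 1 1 1

obs A: pose=(0,-5,N) → sL=200/157, sR=40/17, mL=2880/2669, mR=9680/2669
obs B: pose=(3,4,E) → sL=8, sR=200/17, mL=64/17, mR=336/17
sensor matrix S = [[200/157, 40/17], [8, 200/17]]; det S = -10240/2669
solve [mL_A; mL_B] = S·[w00; w01] and [mR_A; mR_B] = S·[w10; w11]:
  w00 = -1, w01 = 1, w10 = 1, w11 = 1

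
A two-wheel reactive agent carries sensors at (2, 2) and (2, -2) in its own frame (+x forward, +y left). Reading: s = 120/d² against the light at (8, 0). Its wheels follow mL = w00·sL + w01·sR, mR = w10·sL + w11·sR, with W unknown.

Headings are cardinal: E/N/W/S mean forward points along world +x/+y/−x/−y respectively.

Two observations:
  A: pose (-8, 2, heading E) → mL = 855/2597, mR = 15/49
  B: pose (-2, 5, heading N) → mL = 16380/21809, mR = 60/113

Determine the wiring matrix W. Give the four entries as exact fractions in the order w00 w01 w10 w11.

-1/2 1 0 1/2

obs A: pose=(-8,2,E) → sL=30/53, sR=30/49, mL=855/2597, mR=15/49
obs B: pose=(-2,5,N) → sL=120/193, sR=120/113, mL=16380/21809, mR=60/113
sensor matrix S = [[30/53, 30/49], [120/193, 120/113]]; det S = 12484800/56637973
solve [mL_A; mL_B] = S·[w00; w01] and [mR_A; mR_B] = S·[w10; w11]:
  w00 = -1/2, w01 = 1, w10 = 0, w11 = 1/2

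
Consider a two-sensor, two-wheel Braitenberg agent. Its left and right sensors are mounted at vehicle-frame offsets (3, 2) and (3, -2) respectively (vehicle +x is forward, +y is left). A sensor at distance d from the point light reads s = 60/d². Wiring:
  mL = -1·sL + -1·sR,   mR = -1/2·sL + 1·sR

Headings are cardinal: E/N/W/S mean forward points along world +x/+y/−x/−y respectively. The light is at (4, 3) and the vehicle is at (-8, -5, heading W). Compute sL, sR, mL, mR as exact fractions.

left sensor world pos  = (-11, -7); dL² = 325
right sensor world pos = (-11, -3); dR² = 261
sL = 60/325 = 12/65
sR = 60/261 = 20/87
mL = -1·sL + -1·sR = -2344/5655
mR = -1/2·sL + 1·sR = 778/5655

12/65 20/87 -2344/5655 778/5655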